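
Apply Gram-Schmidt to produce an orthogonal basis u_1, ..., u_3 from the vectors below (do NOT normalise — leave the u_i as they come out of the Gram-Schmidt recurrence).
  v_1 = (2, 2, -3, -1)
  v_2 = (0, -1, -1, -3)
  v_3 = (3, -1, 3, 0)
Orthogonal basis:
  u_1 = (2, 2, -3, -1)
  u_2 = (-4/9, -13/9, -1/3, -25/9)
  u_3 = (320/91, -4/7, 389/182, -95/182)

Apply the Gram-Schmidt recurrence
  u_1 = v_1
  u_i = v_i − Σ_{j<i} ((v_i · u_j) / (u_j · u_j)) · u_j.

Step by step this gives:
  u_1 = (2, 2, -3, -1)
  u_2 = (-4/9, -13/9, -1/3, -25/9)
  u_3 = (320/91, -4/7, 389/182, -95/182)

Orthogonality check:
  u_2 · u_1 = 0 (should be 0)
  u_3 · u_1 = 0 (should be 0)
  u_3 · u_2 = 0 (should be 0)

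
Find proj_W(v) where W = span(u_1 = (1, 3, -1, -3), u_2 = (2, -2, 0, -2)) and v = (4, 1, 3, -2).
proj_W(v) = (115/59, -15/59, -25/59, -165/59)

Set up U = [u_1 | ... | u_2] ∈ R^(4×2). The projector onto W = col(U) is P = U (U^T U)^(-1) U^T.
Compute U^T U =
  [20, 2]
  [2, 12],
and U^T v = (10, 10).
Solve U^T U · c = U^T v for the coefficients: c = (25/59, 45/59). The projection is proj_W(v) = U c.
Check: (v - proj_W(v)) · u_1 = 0  (should be 0).
Check: (v - proj_W(v)) · u_2 = 0  (should be 0).
Result: proj_W(v) = (115/59, -15/59, -25/59, -165/59).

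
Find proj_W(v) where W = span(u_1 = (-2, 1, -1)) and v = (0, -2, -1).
proj_W(v) = (1/3, -1/6, 1/6)

Set up U = [u_1 | ... | u_1] ∈ R^(3×1). The projector onto W = col(U) is P = U (U^T U)^(-1) U^T.
Compute U^T U =
  [6],
and U^T v = (-1).
Solve U^T U · c = U^T v for the coefficients: c = (-1/6). The projection is proj_W(v) = U c.
Check: (v - proj_W(v)) · u_1 = 0  (should be 0).
Result: proj_W(v) = (1/3, -1/6, 1/6).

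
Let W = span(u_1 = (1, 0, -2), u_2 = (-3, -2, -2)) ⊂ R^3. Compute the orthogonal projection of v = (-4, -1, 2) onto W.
proj_W(v) = (-80/21, -29/21, 44/21)

Set up U = [u_1 | ... | u_2] ∈ R^(3×2). The projector onto W = col(U) is P = U (U^T U)^(-1) U^T.
Compute U^T U =
  [5, 1]
  [1, 17],
and U^T v = (-8, 10).
Solve U^T U · c = U^T v for the coefficients: c = (-73/42, 29/42). The projection is proj_W(v) = U c.
Check: (v - proj_W(v)) · u_1 = 0  (should be 0).
Check: (v - proj_W(v)) · u_2 = 0  (should be 0).
Result: proj_W(v) = (-80/21, -29/21, 44/21).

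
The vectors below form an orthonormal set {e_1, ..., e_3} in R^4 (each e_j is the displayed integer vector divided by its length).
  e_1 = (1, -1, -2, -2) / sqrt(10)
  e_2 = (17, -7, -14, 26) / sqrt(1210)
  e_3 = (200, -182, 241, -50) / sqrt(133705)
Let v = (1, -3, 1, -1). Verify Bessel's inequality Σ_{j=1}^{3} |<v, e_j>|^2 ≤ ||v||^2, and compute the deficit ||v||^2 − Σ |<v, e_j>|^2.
Σ |<v, e_j>|^2 = 627/65; ||v||^2 = 12; deficit = 153/65

Write each e_j = u_j / sqrt(<u_j, u_j>) where u_j is the displayed integer vector. Then <v, e_j> = <v, u_j> / sqrt(<u_j, u_j>), so |<v, e_j>|^2 = <v, u_j>^2 / <u_j, u_j>.
Coefficients: <v, e_1> = 4/sqrt(10), <v, e_2> = -2/sqrt(1210), <v, e_3> = 1037/sqrt(133705).
Square and sum: Σ |<v, e_j>|^2 = 627/65.
Compute ||v||^2 = v·v = 12.
Deficit = 12 − 627/65 = 153/65 ≥ 0, confirming Bessel's inequality. (The deficit equals ||v − Σ <v,e_j> e_j||^2, the squared distance from v to span{e_j}.)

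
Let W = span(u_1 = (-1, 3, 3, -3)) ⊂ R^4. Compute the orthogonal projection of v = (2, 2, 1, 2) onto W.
proj_W(v) = (-1/28, 3/28, 3/28, -3/28)

Set up U = [u_1 | ... | u_1] ∈ R^(4×1). The projector onto W = col(U) is P = U (U^T U)^(-1) U^T.
Compute U^T U =
  [28],
and U^T v = (1).
Solve U^T U · c = U^T v for the coefficients: c = (1/28). The projection is proj_W(v) = U c.
Check: (v - proj_W(v)) · u_1 = 0  (should be 0).
Result: proj_W(v) = (-1/28, 3/28, 3/28, -3/28).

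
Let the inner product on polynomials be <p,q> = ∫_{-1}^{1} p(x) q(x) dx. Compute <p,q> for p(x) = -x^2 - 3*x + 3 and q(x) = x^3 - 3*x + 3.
<p,q> = 104/5

Expand the product: p(x)·q(x) = -x^5 - 3*x^4 + 6*x^3 + 6*x^2 - 18*x + 9.
∫_{-1}^{1} of each monomial x^k gives [2/(k+1) if k even, 0 if k odd]. Integrating term-by-term (or equivalently evaluating the antiderivative F(x) = -x^6/6 - 3*x^5/5 + 3*x^4/2 + 2*x^3 - 9*x^2 + 9*x at the endpoints):
  F(1) − F(−1) = 41/15 − (-271/15) = 104/5.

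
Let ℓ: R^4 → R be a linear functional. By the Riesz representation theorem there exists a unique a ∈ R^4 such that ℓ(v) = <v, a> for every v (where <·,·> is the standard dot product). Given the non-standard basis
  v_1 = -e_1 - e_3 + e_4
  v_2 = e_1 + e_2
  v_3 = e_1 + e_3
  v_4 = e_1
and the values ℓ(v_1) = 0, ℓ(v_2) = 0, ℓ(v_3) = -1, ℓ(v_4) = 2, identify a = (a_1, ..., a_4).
a = (2, -2, -3, -1)

Write a = (a_1, ..., a_4) in the standard basis. For each basis vector v_i, ℓ(v_i) = <v_i, a> is a linear equation in the a_j's. Collect the n equations into a matrix system V a = ℓ, where row i of V is v_i (expressed in the standard basis). Since V is invertible (lower-triangular with 1s on the diagonal, up to permutation), solve by back-substitution:
  V =
[[-1, 0, -1, 1],
 [1, 1, 0, 0],
 [1, 0, 1, 0],
 [1, 0, 0, 0]]
  V a = (0, 0, -1, 2)
Solving gives a = (2, -2, -3, -1).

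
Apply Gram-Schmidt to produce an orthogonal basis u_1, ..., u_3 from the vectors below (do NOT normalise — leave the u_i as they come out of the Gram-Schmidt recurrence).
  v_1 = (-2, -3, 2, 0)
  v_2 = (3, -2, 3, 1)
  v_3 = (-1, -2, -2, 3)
Orthogonal basis:
  u_1 = (-2, -3, 2, 0)
  u_2 = (63/17, -16/17, 39/17, 1)
  u_3 = (27/355, -514/355, -744/355, 1123/355)

Apply the Gram-Schmidt recurrence
  u_1 = v_1
  u_i = v_i − Σ_{j<i} ((v_i · u_j) / (u_j · u_j)) · u_j.

Step by step this gives:
  u_1 = (-2, -3, 2, 0)
  u_2 = (63/17, -16/17, 39/17, 1)
  u_3 = (27/355, -514/355, -744/355, 1123/355)

Orthogonality check:
  u_2 · u_1 = 0 (should be 0)
  u_3 · u_1 = 0 (should be 0)
  u_3 · u_2 = 0 (should be 0)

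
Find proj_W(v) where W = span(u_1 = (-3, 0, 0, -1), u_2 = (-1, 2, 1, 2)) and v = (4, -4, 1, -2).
proj_W(v) = (395/99, -280/99, -140/99, -65/33)

Set up U = [u_1 | ... | u_2] ∈ R^(4×2). The projector onto W = col(U) is P = U (U^T U)^(-1) U^T.
Compute U^T U =
  [10, 1]
  [1, 10],
and U^T v = (-10, -15).
Solve U^T U · c = U^T v for the coefficients: c = (-85/99, -140/99). The projection is proj_W(v) = U c.
Check: (v - proj_W(v)) · u_1 = 0  (should be 0).
Check: (v - proj_W(v)) · u_2 = 0  (should be 0).
Result: proj_W(v) = (395/99, -280/99, -140/99, -65/33).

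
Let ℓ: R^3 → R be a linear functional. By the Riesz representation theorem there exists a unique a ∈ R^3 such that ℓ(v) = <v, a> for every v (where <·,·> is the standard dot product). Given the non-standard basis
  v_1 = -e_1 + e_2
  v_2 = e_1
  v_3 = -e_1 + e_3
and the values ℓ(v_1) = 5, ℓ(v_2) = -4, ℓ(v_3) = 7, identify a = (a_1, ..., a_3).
a = (-4, 1, 3)

Write a = (a_1, ..., a_3) in the standard basis. For each basis vector v_i, ℓ(v_i) = <v_i, a> is a linear equation in the a_j's. Collect the n equations into a matrix system V a = ℓ, where row i of V is v_i (expressed in the standard basis). Since V is invertible (lower-triangular with 1s on the diagonal, up to permutation), solve by back-substitution:
  V =
[[-1, 1, 0],
 [1, 0, 0],
 [-1, 0, 1]]
  V a = (5, -4, 7)
Solving gives a = (-4, 1, 3).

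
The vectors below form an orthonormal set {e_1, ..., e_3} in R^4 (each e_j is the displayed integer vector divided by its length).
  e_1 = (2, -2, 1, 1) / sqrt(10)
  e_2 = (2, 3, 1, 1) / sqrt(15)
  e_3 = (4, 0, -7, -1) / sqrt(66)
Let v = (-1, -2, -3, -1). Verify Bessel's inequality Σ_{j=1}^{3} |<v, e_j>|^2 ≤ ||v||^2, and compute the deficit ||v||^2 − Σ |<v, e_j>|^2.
Σ |<v, e_j>|^2 = 164/11; ||v||^2 = 15; deficit = 1/11

Write each e_j = u_j / sqrt(<u_j, u_j>) where u_j is the displayed integer vector. Then <v, e_j> = <v, u_j> / sqrt(<u_j, u_j>), so |<v, e_j>|^2 = <v, u_j>^2 / <u_j, u_j>.
Coefficients: <v, e_1> = -2/sqrt(10), <v, e_2> = -12/sqrt(15), <v, e_3> = 18/sqrt(66).
Square and sum: Σ |<v, e_j>|^2 = 164/11.
Compute ||v||^2 = v·v = 15.
Deficit = 15 − 164/11 = 1/11 ≥ 0, confirming Bessel's inequality. (The deficit equals ||v − Σ <v,e_j> e_j||^2, the squared distance from v to span{e_j}.)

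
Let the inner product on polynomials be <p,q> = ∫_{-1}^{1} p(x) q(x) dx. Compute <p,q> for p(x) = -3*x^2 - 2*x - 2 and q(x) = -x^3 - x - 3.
<p,q> = 302/15

Expand the product: p(x)·q(x) = 3*x^5 + 2*x^4 + 5*x^3 + 11*x^2 + 8*x + 6.
∫_{-1}^{1} of each monomial x^k gives [2/(k+1) if k even, 0 if k odd]. Integrating term-by-term (or equivalently evaluating the antiderivative F(x) = x^6/2 + 2*x^5/5 + 5*x^4/4 + 11*x^3/3 + 4*x^2 + 6*x at the endpoints):
  F(1) − F(−1) = 949/60 − (-259/60) = 302/15.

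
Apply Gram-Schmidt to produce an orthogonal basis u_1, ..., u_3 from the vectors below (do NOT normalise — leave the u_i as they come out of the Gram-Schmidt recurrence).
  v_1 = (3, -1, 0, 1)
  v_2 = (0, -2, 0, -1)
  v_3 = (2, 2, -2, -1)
Orthogonal basis:
  u_1 = (3, -1, 0, 1)
  u_2 = (-3/11, -21/11, 0, -12/11)
  u_3 = (1, 1, -2, -2)

Apply the Gram-Schmidt recurrence
  u_1 = v_1
  u_i = v_i − Σ_{j<i} ((v_i · u_j) / (u_j · u_j)) · u_j.

Step by step this gives:
  u_1 = (3, -1, 0, 1)
  u_2 = (-3/11, -21/11, 0, -12/11)
  u_3 = (1, 1, -2, -2)

Orthogonality check:
  u_2 · u_1 = 0 (should be 0)
  u_3 · u_1 = 0 (should be 0)
  u_3 · u_2 = 0 (should be 0)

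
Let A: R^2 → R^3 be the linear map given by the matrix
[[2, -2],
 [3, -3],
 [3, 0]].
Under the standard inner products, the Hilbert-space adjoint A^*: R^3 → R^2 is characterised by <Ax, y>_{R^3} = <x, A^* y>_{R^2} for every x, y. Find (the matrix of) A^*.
A^* = A^T =
[[2, 3, 3],
 [-2, -3, 0]]

For real matrices with standard dot products, the defining identity <Ax, y> = <x, A^* y> gives (Ax)^T y = x^T (A^*) y, i.e. x^T A^T y = x^T (A^*) y. Since this holds for all x, y, we must have A^* = A^T. Therefore
A^* =
[[2, 3, 3],
 [-2, -3, 0]].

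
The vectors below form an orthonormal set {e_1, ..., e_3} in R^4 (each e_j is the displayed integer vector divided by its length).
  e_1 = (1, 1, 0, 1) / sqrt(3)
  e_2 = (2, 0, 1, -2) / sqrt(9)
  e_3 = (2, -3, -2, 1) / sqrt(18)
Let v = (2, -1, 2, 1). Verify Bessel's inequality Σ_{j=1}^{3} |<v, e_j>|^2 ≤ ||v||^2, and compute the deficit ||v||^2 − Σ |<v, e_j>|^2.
Σ |<v, e_j>|^2 = 4; ||v||^2 = 10; deficit = 6

Write each e_j = u_j / sqrt(<u_j, u_j>) where u_j is the displayed integer vector. Then <v, e_j> = <v, u_j> / sqrt(<u_j, u_j>), so |<v, e_j>|^2 = <v, u_j>^2 / <u_j, u_j>.
Coefficients: <v, e_1> = 2/sqrt(3), <v, e_2> = 4/sqrt(9), <v, e_3> = 4/sqrt(18).
Square and sum: Σ |<v, e_j>|^2 = 4.
Compute ||v||^2 = v·v = 10.
Deficit = 10 − 4 = 6 ≥ 0, confirming Bessel's inequality. (The deficit equals ||v − Σ <v,e_j> e_j||^2, the squared distance from v to span{e_j}.)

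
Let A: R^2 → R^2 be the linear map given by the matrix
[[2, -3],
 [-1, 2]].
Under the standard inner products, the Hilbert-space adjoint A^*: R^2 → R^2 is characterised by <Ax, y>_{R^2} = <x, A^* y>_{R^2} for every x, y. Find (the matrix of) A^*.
A^* = A^T =
[[2, -1],
 [-3, 2]]

For real matrices with standard dot products, the defining identity <Ax, y> = <x, A^* y> gives (Ax)^T y = x^T (A^*) y, i.e. x^T A^T y = x^T (A^*) y. Since this holds for all x, y, we must have A^* = A^T. Therefore
A^* =
[[2, -1],
 [-3, 2]].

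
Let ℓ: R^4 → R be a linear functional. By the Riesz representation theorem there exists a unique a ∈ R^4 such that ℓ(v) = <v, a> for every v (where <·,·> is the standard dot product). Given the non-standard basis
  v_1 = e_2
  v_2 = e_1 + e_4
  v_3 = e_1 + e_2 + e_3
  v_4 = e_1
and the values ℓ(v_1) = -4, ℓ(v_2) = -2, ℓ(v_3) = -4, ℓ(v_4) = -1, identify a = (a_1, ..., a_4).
a = (-1, -4, 1, -1)

Write a = (a_1, ..., a_4) in the standard basis. For each basis vector v_i, ℓ(v_i) = <v_i, a> is a linear equation in the a_j's. Collect the n equations into a matrix system V a = ℓ, where row i of V is v_i (expressed in the standard basis). Since V is invertible (lower-triangular with 1s on the diagonal, up to permutation), solve by back-substitution:
  V =
[[0, 1, 0, 0],
 [1, 0, 0, 1],
 [1, 1, 1, 0],
 [1, 0, 0, 0]]
  V a = (-4, -2, -4, -1)
Solving gives a = (-1, -4, 1, -1).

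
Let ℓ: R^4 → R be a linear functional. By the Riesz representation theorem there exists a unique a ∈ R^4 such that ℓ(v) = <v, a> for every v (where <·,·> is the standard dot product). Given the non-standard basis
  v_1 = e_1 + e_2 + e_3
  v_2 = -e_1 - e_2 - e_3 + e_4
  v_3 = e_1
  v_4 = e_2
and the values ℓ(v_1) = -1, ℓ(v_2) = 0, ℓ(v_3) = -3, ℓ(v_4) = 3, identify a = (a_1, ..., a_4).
a = (-3, 3, -1, -1)

Write a = (a_1, ..., a_4) in the standard basis. For each basis vector v_i, ℓ(v_i) = <v_i, a> is a linear equation in the a_j's. Collect the n equations into a matrix system V a = ℓ, where row i of V is v_i (expressed in the standard basis). Since V is invertible (lower-triangular with 1s on the diagonal, up to permutation), solve by back-substitution:
  V =
[[1, 1, 1, 0],
 [-1, -1, -1, 1],
 [1, 0, 0, 0],
 [0, 1, 0, 0]]
  V a = (-1, 0, -3, 3)
Solving gives a = (-3, 3, -1, -1).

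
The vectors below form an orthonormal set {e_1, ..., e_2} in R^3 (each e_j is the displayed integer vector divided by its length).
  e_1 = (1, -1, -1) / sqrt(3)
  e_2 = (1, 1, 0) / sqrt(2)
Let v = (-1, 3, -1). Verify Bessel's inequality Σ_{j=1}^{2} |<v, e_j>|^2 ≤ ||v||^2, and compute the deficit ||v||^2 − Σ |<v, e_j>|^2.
Σ |<v, e_j>|^2 = 5; ||v||^2 = 11; deficit = 6

Write each e_j = u_j / sqrt(<u_j, u_j>) where u_j is the displayed integer vector. Then <v, e_j> = <v, u_j> / sqrt(<u_j, u_j>), so |<v, e_j>|^2 = <v, u_j>^2 / <u_j, u_j>.
Coefficients: <v, e_1> = -3/sqrt(3), <v, e_2> = 2/sqrt(2).
Square and sum: Σ |<v, e_j>|^2 = 5.
Compute ||v||^2 = v·v = 11.
Deficit = 11 − 5 = 6 ≥ 0, confirming Bessel's inequality. (The deficit equals ||v − Σ <v,e_j> e_j||^2, the squared distance from v to span{e_j}.)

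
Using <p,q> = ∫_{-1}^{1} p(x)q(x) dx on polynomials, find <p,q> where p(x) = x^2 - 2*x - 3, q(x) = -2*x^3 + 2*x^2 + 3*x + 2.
<p,q> = -244/15

Expand the product: p(x)·q(x) = -2*x^5 + 6*x^4 + 5*x^3 - 10*x^2 - 13*x - 6.
∫_{-1}^{1} of each monomial x^k gives [2/(k+1) if k even, 0 if k odd]. Integrating term-by-term (or equivalently evaluating the antiderivative F(x) = -x^6/3 + 6*x^5/5 + 5*x^4/4 - 10*x^3/3 - 13*x^2/2 - 6*x at the endpoints):
  F(1) − F(−1) = -823/60 − (51/20) = -244/15.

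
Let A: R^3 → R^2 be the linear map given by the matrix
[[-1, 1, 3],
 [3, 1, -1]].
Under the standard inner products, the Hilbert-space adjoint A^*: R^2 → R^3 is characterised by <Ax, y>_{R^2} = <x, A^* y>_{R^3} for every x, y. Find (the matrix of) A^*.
A^* = A^T =
[[-1, 3],
 [1, 1],
 [3, -1]]

For real matrices with standard dot products, the defining identity <Ax, y> = <x, A^* y> gives (Ax)^T y = x^T (A^*) y, i.e. x^T A^T y = x^T (A^*) y. Since this holds for all x, y, we must have A^* = A^T. Therefore
A^* =
[[-1, 3],
 [1, 1],
 [3, -1]].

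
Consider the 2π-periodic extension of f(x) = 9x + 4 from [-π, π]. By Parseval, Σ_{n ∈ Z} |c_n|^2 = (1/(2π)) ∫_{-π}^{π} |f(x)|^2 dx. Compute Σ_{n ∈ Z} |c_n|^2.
Σ |c_n|^2 = 27π^2 + 16

Expand and integrate term by term over [-π, π]:
  ∫ (9x)^2 dx = 81·(2π^3/3); ∫ 2·9·(4)·x dx = 0 (odd integrand); ∫ 4^2 dx = 16·2π.
So (1/(2π)) ∫_{-π}^{π} (9x + 4)^2 dx = 81π^2/3 + 16 = 27π^2 + 16.
Parseval ⇒ Σ |c_n|^2 = 27π^2 + 16.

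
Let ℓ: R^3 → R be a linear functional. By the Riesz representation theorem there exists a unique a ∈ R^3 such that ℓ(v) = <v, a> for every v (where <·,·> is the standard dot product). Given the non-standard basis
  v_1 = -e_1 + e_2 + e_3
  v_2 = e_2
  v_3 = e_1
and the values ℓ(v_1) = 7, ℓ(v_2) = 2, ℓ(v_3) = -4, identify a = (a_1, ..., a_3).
a = (-4, 2, 1)

Write a = (a_1, ..., a_3) in the standard basis. For each basis vector v_i, ℓ(v_i) = <v_i, a> is a linear equation in the a_j's. Collect the n equations into a matrix system V a = ℓ, where row i of V is v_i (expressed in the standard basis). Since V is invertible (lower-triangular with 1s on the diagonal, up to permutation), solve by back-substitution:
  V =
[[-1, 1, 1],
 [0, 1, 0],
 [1, 0, 0]]
  V a = (7, 2, -4)
Solving gives a = (-4, 2, 1).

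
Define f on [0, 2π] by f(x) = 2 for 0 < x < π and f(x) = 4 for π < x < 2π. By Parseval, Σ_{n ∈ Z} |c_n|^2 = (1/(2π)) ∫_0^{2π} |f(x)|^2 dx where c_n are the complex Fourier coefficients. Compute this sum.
Σ |c_n|^2 = 10

Parseval equates the L^2 energy of f (normalised by 1/(2π)) with the ℓ^2 sum of its Fourier coefficients: (1/(2π)) ∫_0^{2π} |f|^2 = Σ |c_n|^2.
Compute the left side: (1/(2π)) [∫_0^π 2^2 dx + ∫_π^{2π} 4^2 dx] = (1/(2π)) · (4π + 16π) = (4 + 16)/2 = 10.
So Σ_{n ∈ Z} |c_n|^2 = 10.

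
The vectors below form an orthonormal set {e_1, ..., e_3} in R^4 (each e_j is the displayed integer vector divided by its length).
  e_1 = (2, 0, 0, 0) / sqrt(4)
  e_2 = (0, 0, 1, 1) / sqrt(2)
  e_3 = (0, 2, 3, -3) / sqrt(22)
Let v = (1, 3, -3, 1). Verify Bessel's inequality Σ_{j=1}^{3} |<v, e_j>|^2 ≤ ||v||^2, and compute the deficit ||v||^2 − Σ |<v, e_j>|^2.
Σ |<v, e_j>|^2 = 51/11; ||v||^2 = 20; deficit = 169/11

Write each e_j = u_j / sqrt(<u_j, u_j>) where u_j is the displayed integer vector. Then <v, e_j> = <v, u_j> / sqrt(<u_j, u_j>), so |<v, e_j>|^2 = <v, u_j>^2 / <u_j, u_j>.
Coefficients: <v, e_1> = 2/sqrt(4), <v, e_2> = -2/sqrt(2), <v, e_3> = -6/sqrt(22).
Square and sum: Σ |<v, e_j>|^2 = 51/11.
Compute ||v||^2 = v·v = 20.
Deficit = 20 − 51/11 = 169/11 ≥ 0, confirming Bessel's inequality. (The deficit equals ||v − Σ <v,e_j> e_j||^2, the squared distance from v to span{e_j}.)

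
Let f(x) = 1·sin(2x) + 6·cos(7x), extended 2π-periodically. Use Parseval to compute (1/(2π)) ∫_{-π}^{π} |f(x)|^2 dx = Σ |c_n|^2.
Σ |c_n|^2 = 37/2

Expand |f|^2 and use orthogonality of {sin(nx), cos(mx)} on [-π, π]:
  ∫_{-π}^{π} sin(nx)^2 dx = π, ∫ cos(mx)^2 dx = π, and cross terms integrate to 0.
So ∫_{-π}^{π} f(x)^2 dx = 1^2 · π + 6^2 · π = (1 + 36)π.
Divide by 2π: (1 + 36)/2 = 37/2.
By Parseval, this equals Σ |c_n|^2.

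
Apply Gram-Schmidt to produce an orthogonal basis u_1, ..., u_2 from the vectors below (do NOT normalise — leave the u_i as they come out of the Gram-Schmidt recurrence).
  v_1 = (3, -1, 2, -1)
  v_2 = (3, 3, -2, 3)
Orthogonal basis:
  u_1 = (3, -1, 2, -1)
  u_2 = (16/5, 44/15, -28/15, 44/15)

Apply the Gram-Schmidt recurrence
  u_1 = v_1
  u_i = v_i − Σ_{j<i} ((v_i · u_j) / (u_j · u_j)) · u_j.

Step by step this gives:
  u_1 = (3, -1, 2, -1)
  u_2 = (16/5, 44/15, -28/15, 44/15)

Orthogonality check:
  u_2 · u_1 = 0 (should be 0)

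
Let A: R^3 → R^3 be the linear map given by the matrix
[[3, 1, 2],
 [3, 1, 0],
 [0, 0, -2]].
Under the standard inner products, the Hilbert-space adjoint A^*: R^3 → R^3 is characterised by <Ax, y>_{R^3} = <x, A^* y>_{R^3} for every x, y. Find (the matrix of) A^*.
A^* = A^T =
[[3, 3, 0],
 [1, 1, 0],
 [2, 0, -2]]

For real matrices with standard dot products, the defining identity <Ax, y> = <x, A^* y> gives (Ax)^T y = x^T (A^*) y, i.e. x^T A^T y = x^T (A^*) y. Since this holds for all x, y, we must have A^* = A^T. Therefore
A^* =
[[3, 3, 0],
 [1, 1, 0],
 [2, 0, -2]].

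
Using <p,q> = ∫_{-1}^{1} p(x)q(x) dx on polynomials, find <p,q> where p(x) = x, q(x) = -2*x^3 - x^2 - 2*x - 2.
<p,q> = -32/15

Expand the product: p(x)·q(x) = -2*x^4 - x^3 - 2*x^2 - 2*x.
∫_{-1}^{1} of each monomial x^k gives [2/(k+1) if k even, 0 if k odd]. Integrating term-by-term (or equivalently evaluating the antiderivative F(x) = -2*x^5/5 - x^4/4 - 2*x^3/3 - x^2 at the endpoints):
  F(1) − F(−1) = -139/60 − (-11/60) = -32/15.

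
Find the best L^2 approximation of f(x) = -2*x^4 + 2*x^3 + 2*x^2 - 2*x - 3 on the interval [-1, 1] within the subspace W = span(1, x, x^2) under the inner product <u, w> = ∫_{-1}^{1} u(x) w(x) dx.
g(x) = 2*x^2/7 - 4*x/5 - 99/35

The best approximation g ∈ W is the orthogonal projection of f onto W. Writing g = a_0 + a_1 x + a_2 x^2, the coefficients solve the normal equations G · a = b where
  G_{ij} = <φ_i, φ_j> and b_i = <f, φ_i>, with φ_0 = 1, φ_1 = x, φ_2 = x^2.
G =
  [2, 0, 2/3]
  [0, 2/3, 0]
  [2/3, 0, 2/5],
b = (-82/15, -8/15, -62/35).
Solving gives a_0 = -99/35, a_1 = -4/5, a_2 = 2/7, so
  g(x) = 2*x^2/7 - 4*x/5 - 99/35.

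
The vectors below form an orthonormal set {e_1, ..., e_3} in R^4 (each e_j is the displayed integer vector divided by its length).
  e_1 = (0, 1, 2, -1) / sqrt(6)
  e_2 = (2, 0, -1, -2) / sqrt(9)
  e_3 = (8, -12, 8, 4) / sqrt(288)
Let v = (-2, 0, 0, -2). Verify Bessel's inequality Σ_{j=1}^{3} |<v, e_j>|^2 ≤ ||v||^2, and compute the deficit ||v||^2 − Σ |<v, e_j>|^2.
Σ |<v, e_j>|^2 = 8/3; ||v||^2 = 8; deficit = 16/3

Write each e_j = u_j / sqrt(<u_j, u_j>) where u_j is the displayed integer vector. Then <v, e_j> = <v, u_j> / sqrt(<u_j, u_j>), so |<v, e_j>|^2 = <v, u_j>^2 / <u_j, u_j>.
Coefficients: <v, e_1> = 2/sqrt(6), <v, e_2> = 0/sqrt(9), <v, e_3> = -24/sqrt(288).
Square and sum: Σ |<v, e_j>|^2 = 8/3.
Compute ||v||^2 = v·v = 8.
Deficit = 8 − 8/3 = 16/3 ≥ 0, confirming Bessel's inequality. (The deficit equals ||v − Σ <v,e_j> e_j||^2, the squared distance from v to span{e_j}.)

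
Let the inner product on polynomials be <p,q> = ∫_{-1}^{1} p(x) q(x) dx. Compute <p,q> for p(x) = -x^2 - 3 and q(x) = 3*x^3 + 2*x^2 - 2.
<p,q> = 128/15

Expand the product: p(x)·q(x) = -3*x^5 - 2*x^4 - 9*x^3 - 4*x^2 + 6.
∫_{-1}^{1} of each monomial x^k gives [2/(k+1) if k even, 0 if k odd]. Integrating term-by-term (or equivalently evaluating the antiderivative F(x) = -x^6/2 - 2*x^5/5 - 9*x^4/4 - 4*x^3/3 + 6*x at the endpoints):
  F(1) − F(−1) = 91/60 − (-421/60) = 128/15.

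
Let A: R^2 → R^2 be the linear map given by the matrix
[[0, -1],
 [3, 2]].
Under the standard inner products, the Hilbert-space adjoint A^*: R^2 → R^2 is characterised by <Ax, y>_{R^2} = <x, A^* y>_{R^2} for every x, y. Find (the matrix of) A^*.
A^* = A^T =
[[0, 3],
 [-1, 2]]

For real matrices with standard dot products, the defining identity <Ax, y> = <x, A^* y> gives (Ax)^T y = x^T (A^*) y, i.e. x^T A^T y = x^T (A^*) y. Since this holds for all x, y, we must have A^* = A^T. Therefore
A^* =
[[0, 3],
 [-1, 2]].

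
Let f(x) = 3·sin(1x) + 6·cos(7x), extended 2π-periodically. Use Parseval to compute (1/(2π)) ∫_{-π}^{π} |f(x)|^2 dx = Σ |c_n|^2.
Σ |c_n|^2 = 45/2

Expand |f|^2 and use orthogonality of {sin(nx), cos(mx)} on [-π, π]:
  ∫_{-π}^{π} sin(nx)^2 dx = π, ∫ cos(mx)^2 dx = π, and cross terms integrate to 0.
So ∫_{-π}^{π} f(x)^2 dx = 3^2 · π + 6^2 · π = (9 + 36)π.
Divide by 2π: (9 + 36)/2 = 45/2.
By Parseval, this equals Σ |c_n|^2.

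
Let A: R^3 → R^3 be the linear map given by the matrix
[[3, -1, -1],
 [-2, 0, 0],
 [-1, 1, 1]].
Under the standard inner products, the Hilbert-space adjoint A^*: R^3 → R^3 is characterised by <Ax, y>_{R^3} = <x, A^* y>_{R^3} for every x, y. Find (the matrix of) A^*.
A^* = A^T =
[[3, -2, -1],
 [-1, 0, 1],
 [-1, 0, 1]]

For real matrices with standard dot products, the defining identity <Ax, y> = <x, A^* y> gives (Ax)^T y = x^T (A^*) y, i.e. x^T A^T y = x^T (A^*) y. Since this holds for all x, y, we must have A^* = A^T. Therefore
A^* =
[[3, -2, -1],
 [-1, 0, 1],
 [-1, 0, 1]].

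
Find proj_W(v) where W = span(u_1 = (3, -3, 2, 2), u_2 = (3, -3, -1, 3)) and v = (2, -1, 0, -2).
proj_W(v) = (63/122, -63/122, 45/61, 13/61)

Set up U = [u_1 | ... | u_2] ∈ R^(4×2). The projector onto W = col(U) is P = U (U^T U)^(-1) U^T.
Compute U^T U =
  [26, 22]
  [22, 28],
and U^T v = (5, 3).
Solve U^T U · c = U^T v for the coefficients: c = (37/122, -8/61). The projection is proj_W(v) = U c.
Check: (v - proj_W(v)) · u_1 = 0  (should be 0).
Check: (v - proj_W(v)) · u_2 = 0  (should be 0).
Result: proj_W(v) = (63/122, -63/122, 45/61, 13/61).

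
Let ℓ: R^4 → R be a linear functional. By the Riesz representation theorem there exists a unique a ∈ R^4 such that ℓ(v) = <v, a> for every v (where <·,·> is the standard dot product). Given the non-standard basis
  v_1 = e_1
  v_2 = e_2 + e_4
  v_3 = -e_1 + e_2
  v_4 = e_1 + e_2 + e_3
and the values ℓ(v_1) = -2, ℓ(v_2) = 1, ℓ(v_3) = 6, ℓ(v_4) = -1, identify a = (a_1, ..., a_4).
a = (-2, 4, -3, -3)

Write a = (a_1, ..., a_4) in the standard basis. For each basis vector v_i, ℓ(v_i) = <v_i, a> is a linear equation in the a_j's. Collect the n equations into a matrix system V a = ℓ, where row i of V is v_i (expressed in the standard basis). Since V is invertible (lower-triangular with 1s on the diagonal, up to permutation), solve by back-substitution:
  V =
[[1, 0, 0, 0],
 [0, 1, 0, 1],
 [-1, 1, 0, 0],
 [1, 1, 1, 0]]
  V a = (-2, 1, 6, -1)
Solving gives a = (-2, 4, -3, -3).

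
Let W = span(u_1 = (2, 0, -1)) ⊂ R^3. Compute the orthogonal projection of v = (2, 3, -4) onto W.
proj_W(v) = (16/5, 0, -8/5)

Set up U = [u_1 | ... | u_1] ∈ R^(3×1). The projector onto W = col(U) is P = U (U^T U)^(-1) U^T.
Compute U^T U =
  [5],
and U^T v = (8).
Solve U^T U · c = U^T v for the coefficients: c = (8/5). The projection is proj_W(v) = U c.
Check: (v - proj_W(v)) · u_1 = 0  (should be 0).
Result: proj_W(v) = (16/5, 0, -8/5).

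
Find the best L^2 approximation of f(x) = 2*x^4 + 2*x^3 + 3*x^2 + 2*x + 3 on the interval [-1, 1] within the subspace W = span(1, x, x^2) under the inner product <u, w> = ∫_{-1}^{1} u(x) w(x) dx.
g(x) = 33*x^2/7 + 16*x/5 + 99/35

The best approximation g ∈ W is the orthogonal projection of f onto W. Writing g = a_0 + a_1 x + a_2 x^2, the coefficients solve the normal equations G · a = b where
  G_{ij} = <φ_i, φ_j> and b_i = <f, φ_i>, with φ_0 = 1, φ_1 = x, φ_2 = x^2.
G =
  [2, 0, 2/3]
  [0, 2/3, 0]
  [2/3, 0, 2/5],
b = (44/5, 32/15, 132/35).
Solving gives a_0 = 99/35, a_1 = 16/5, a_2 = 33/7, so
  g(x) = 33*x^2/7 + 16*x/5 + 99/35.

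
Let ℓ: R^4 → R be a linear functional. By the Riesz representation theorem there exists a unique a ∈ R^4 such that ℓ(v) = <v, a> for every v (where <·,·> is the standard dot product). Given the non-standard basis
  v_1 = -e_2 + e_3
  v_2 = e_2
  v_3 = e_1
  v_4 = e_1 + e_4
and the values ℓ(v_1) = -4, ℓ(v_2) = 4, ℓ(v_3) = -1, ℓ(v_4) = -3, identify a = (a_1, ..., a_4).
a = (-1, 4, 0, -2)

Write a = (a_1, ..., a_4) in the standard basis. For each basis vector v_i, ℓ(v_i) = <v_i, a> is a linear equation in the a_j's. Collect the n equations into a matrix system V a = ℓ, where row i of V is v_i (expressed in the standard basis). Since V is invertible (lower-triangular with 1s on the diagonal, up to permutation), solve by back-substitution:
  V =
[[0, -1, 1, 0],
 [0, 1, 0, 0],
 [1, 0, 0, 0],
 [1, 0, 0, 1]]
  V a = (-4, 4, -1, -3)
Solving gives a = (-1, 4, 0, -2).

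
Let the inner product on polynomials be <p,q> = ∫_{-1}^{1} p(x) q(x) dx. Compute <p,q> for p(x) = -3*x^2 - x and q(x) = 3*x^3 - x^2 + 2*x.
<p,q> = -4/3

Expand the product: p(x)·q(x) = -9*x^5 - 5*x^3 - 2*x^2.
∫_{-1}^{1} of each monomial x^k gives [2/(k+1) if k even, 0 if k odd]. Integrating term-by-term (or equivalently evaluating the antiderivative F(x) = -3*x^6/2 - 5*x^4/4 - 2*x^3/3 at the endpoints):
  F(1) − F(−1) = -41/12 − (-25/12) = -4/3.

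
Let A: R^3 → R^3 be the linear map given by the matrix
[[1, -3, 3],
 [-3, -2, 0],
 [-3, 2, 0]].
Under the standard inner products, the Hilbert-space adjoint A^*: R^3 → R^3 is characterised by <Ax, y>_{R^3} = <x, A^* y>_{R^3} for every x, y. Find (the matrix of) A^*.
A^* = A^T =
[[1, -3, -3],
 [-3, -2, 2],
 [3, 0, 0]]

For real matrices with standard dot products, the defining identity <Ax, y> = <x, A^* y> gives (Ax)^T y = x^T (A^*) y, i.e. x^T A^T y = x^T (A^*) y. Since this holds for all x, y, we must have A^* = A^T. Therefore
A^* =
[[1, -3, -3],
 [-3, -2, 2],
 [3, 0, 0]].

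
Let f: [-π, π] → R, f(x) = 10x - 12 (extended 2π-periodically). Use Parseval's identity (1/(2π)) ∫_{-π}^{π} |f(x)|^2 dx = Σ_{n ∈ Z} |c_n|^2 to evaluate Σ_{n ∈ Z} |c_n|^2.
Σ |c_n|^2 = 100π^2/3 + 144

Expand and integrate term by term over [-π, π]:
  ∫ (10x)^2 dx = 100·(2π^3/3); ∫ 2·10·(-12)·x dx = 0 (odd integrand); ∫ (-12)^2 dx = 144·2π.
So (1/(2π)) ∫_{-π}^{π} (10x - 12)^2 dx = 100π^2/3 + 144 = 100π^2/3 + 144.
Parseval ⇒ Σ |c_n|^2 = 100π^2/3 + 144.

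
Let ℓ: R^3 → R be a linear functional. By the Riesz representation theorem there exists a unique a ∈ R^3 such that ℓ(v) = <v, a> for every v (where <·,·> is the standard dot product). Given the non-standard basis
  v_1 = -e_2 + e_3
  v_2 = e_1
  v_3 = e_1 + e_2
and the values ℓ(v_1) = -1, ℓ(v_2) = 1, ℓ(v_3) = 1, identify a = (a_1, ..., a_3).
a = (1, 0, -1)

Write a = (a_1, ..., a_3) in the standard basis. For each basis vector v_i, ℓ(v_i) = <v_i, a> is a linear equation in the a_j's. Collect the n equations into a matrix system V a = ℓ, where row i of V is v_i (expressed in the standard basis). Since V is invertible (lower-triangular with 1s on the diagonal, up to permutation), solve by back-substitution:
  V =
[[0, -1, 1],
 [1, 0, 0],
 [1, 1, 0]]
  V a = (-1, 1, 1)
Solving gives a = (1, 0, -1).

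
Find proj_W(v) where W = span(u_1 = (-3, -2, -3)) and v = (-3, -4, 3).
proj_W(v) = (-12/11, -8/11, -12/11)

Set up U = [u_1 | ... | u_1] ∈ R^(3×1). The projector onto W = col(U) is P = U (U^T U)^(-1) U^T.
Compute U^T U =
  [22],
and U^T v = (8).
Solve U^T U · c = U^T v for the coefficients: c = (4/11). The projection is proj_W(v) = U c.
Check: (v - proj_W(v)) · u_1 = 0  (should be 0).
Result: proj_W(v) = (-12/11, -8/11, -12/11).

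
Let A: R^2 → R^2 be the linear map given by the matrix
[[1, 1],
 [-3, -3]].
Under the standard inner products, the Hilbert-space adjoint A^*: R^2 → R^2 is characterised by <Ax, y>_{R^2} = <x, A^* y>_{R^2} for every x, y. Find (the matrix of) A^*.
A^* = A^T =
[[1, -3],
 [1, -3]]

For real matrices with standard dot products, the defining identity <Ax, y> = <x, A^* y> gives (Ax)^T y = x^T (A^*) y, i.e. x^T A^T y = x^T (A^*) y. Since this holds for all x, y, we must have A^* = A^T. Therefore
A^* =
[[1, -3],
 [1, -3]].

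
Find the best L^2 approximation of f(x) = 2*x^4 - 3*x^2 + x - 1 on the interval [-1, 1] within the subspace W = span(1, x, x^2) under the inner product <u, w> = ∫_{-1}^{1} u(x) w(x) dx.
g(x) = -9*x^2/7 + x - 41/35

The best approximation g ∈ W is the orthogonal projection of f onto W. Writing g = a_0 + a_1 x + a_2 x^2, the coefficients solve the normal equations G · a = b where
  G_{ij} = <φ_i, φ_j> and b_i = <f, φ_i>, with φ_0 = 1, φ_1 = x, φ_2 = x^2.
G =
  [2, 0, 2/3]
  [0, 2/3, 0]
  [2/3, 0, 2/5],
b = (-16/5, 2/3, -136/105).
Solving gives a_0 = -41/35, a_1 = 1, a_2 = -9/7, so
  g(x) = -9*x^2/7 + x - 41/35.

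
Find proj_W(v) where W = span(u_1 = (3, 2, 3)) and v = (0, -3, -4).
proj_W(v) = (-27/11, -18/11, -27/11)

Set up U = [u_1 | ... | u_1] ∈ R^(3×1). The projector onto W = col(U) is P = U (U^T U)^(-1) U^T.
Compute U^T U =
  [22],
and U^T v = (-18).
Solve U^T U · c = U^T v for the coefficients: c = (-9/11). The projection is proj_W(v) = U c.
Check: (v - proj_W(v)) · u_1 = 0  (should be 0).
Result: proj_W(v) = (-27/11, -18/11, -27/11).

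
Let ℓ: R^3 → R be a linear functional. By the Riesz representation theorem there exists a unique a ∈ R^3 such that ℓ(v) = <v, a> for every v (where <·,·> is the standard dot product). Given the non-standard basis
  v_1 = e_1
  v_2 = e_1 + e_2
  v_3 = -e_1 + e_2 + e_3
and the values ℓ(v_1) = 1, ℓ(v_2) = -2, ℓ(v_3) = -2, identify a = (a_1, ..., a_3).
a = (1, -3, 2)

Write a = (a_1, ..., a_3) in the standard basis. For each basis vector v_i, ℓ(v_i) = <v_i, a> is a linear equation in the a_j's. Collect the n equations into a matrix system V a = ℓ, where row i of V is v_i (expressed in the standard basis). Since V is invertible (lower-triangular with 1s on the diagonal, up to permutation), solve by back-substitution:
  V =
[[1, 0, 0],
 [1, 1, 0],
 [-1, 1, 1]]
  V a = (1, -2, -2)
Solving gives a = (1, -3, 2).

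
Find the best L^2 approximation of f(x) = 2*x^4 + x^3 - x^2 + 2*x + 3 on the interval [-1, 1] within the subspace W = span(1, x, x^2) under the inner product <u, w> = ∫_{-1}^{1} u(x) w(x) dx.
g(x) = 5*x^2/7 + 13*x/5 + 99/35

The best approximation g ∈ W is the orthogonal projection of f onto W. Writing g = a_0 + a_1 x + a_2 x^2, the coefficients solve the normal equations G · a = b where
  G_{ij} = <φ_i, φ_j> and b_i = <f, φ_i>, with φ_0 = 1, φ_1 = x, φ_2 = x^2.
G =
  [2, 0, 2/3]
  [0, 2/3, 0]
  [2/3, 0, 2/5],
b = (92/15, 26/15, 76/35).
Solving gives a_0 = 99/35, a_1 = 13/5, a_2 = 5/7, so
  g(x) = 5*x^2/7 + 13*x/5 + 99/35.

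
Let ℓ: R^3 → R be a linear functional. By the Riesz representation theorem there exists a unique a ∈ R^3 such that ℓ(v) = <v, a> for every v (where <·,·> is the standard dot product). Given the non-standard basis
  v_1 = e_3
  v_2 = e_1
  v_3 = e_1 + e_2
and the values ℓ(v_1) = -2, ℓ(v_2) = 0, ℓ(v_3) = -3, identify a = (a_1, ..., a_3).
a = (0, -3, -2)

Write a = (a_1, ..., a_3) in the standard basis. For each basis vector v_i, ℓ(v_i) = <v_i, a> is a linear equation in the a_j's. Collect the n equations into a matrix system V a = ℓ, where row i of V is v_i (expressed in the standard basis). Since V is invertible (lower-triangular with 1s on the diagonal, up to permutation), solve by back-substitution:
  V =
[[0, 0, 1],
 [1, 0, 0],
 [1, 1, 0]]
  V a = (-2, 0, -3)
Solving gives a = (0, -3, -2).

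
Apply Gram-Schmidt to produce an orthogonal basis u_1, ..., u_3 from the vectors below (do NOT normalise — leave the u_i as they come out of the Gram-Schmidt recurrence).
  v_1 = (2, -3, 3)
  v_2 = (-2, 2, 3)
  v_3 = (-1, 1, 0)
Orthogonal basis:
  u_1 = (2, -3, 3)
  u_2 = (-21/11, 41/22, 69/22)
  u_3 = (-45/373, -36/373, -6/373)

Apply the Gram-Schmidt recurrence
  u_1 = v_1
  u_i = v_i − Σ_{j<i} ((v_i · u_j) / (u_j · u_j)) · u_j.

Step by step this gives:
  u_1 = (2, -3, 3)
  u_2 = (-21/11, 41/22, 69/22)
  u_3 = (-45/373, -36/373, -6/373)

Orthogonality check:
  u_2 · u_1 = 0 (should be 0)
  u_3 · u_1 = 0 (should be 0)
  u_3 · u_2 = 0 (should be 0)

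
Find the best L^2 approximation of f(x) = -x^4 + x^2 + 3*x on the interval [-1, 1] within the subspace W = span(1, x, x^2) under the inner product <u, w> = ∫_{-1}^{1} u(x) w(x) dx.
g(x) = x^2/7 + 3*x + 3/35

The best approximation g ∈ W is the orthogonal projection of f onto W. Writing g = a_0 + a_1 x + a_2 x^2, the coefficients solve the normal equations G · a = b where
  G_{ij} = <φ_i, φ_j> and b_i = <f, φ_i>, with φ_0 = 1, φ_1 = x, φ_2 = x^2.
G =
  [2, 0, 2/3]
  [0, 2/3, 0]
  [2/3, 0, 2/5],
b = (4/15, 2, 4/35).
Solving gives a_0 = 3/35, a_1 = 3, a_2 = 1/7, so
  g(x) = x^2/7 + 3*x + 3/35.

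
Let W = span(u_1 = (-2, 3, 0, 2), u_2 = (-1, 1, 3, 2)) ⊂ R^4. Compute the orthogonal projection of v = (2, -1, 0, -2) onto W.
proj_W(v) = (112/87, -163/87, -10/29, -122/87)

Set up U = [u_1 | ... | u_2] ∈ R^(4×2). The projector onto W = col(U) is P = U (U^T U)^(-1) U^T.
Compute U^T U =
  [17, 9]
  [9, 15],
and U^T v = (-11, -7).
Solve U^T U · c = U^T v for the coefficients: c = (-17/29, -10/87). The projection is proj_W(v) = U c.
Check: (v - proj_W(v)) · u_1 = 0  (should be 0).
Check: (v - proj_W(v)) · u_2 = 0  (should be 0).
Result: proj_W(v) = (112/87, -163/87, -10/29, -122/87).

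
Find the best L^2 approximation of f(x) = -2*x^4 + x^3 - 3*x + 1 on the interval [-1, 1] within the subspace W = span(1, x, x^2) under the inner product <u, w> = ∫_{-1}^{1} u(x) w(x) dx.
g(x) = -12*x^2/7 - 12*x/5 + 41/35

The best approximation g ∈ W is the orthogonal projection of f onto W. Writing g = a_0 + a_1 x + a_2 x^2, the coefficients solve the normal equations G · a = b where
  G_{ij} = <φ_i, φ_j> and b_i = <f, φ_i>, with φ_0 = 1, φ_1 = x, φ_2 = x^2.
G =
  [2, 0, 2/3]
  [0, 2/3, 0]
  [2/3, 0, 2/5],
b = (6/5, -8/5, 2/21).
Solving gives a_0 = 41/35, a_1 = -12/5, a_2 = -12/7, so
  g(x) = -12*x^2/7 - 12*x/5 + 41/35.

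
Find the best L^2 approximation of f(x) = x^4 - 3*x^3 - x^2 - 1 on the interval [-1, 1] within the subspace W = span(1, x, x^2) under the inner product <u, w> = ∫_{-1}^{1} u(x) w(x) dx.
g(x) = -x^2/7 - 9*x/5 - 38/35

The best approximation g ∈ W is the orthogonal projection of f onto W. Writing g = a_0 + a_1 x + a_2 x^2, the coefficients solve the normal equations G · a = b where
  G_{ij} = <φ_i, φ_j> and b_i = <f, φ_i>, with φ_0 = 1, φ_1 = x, φ_2 = x^2.
G =
  [2, 0, 2/3]
  [0, 2/3, 0]
  [2/3, 0, 2/5],
b = (-34/15, -6/5, -82/105).
Solving gives a_0 = -38/35, a_1 = -9/5, a_2 = -1/7, so
  g(x) = -x^2/7 - 9*x/5 - 38/35.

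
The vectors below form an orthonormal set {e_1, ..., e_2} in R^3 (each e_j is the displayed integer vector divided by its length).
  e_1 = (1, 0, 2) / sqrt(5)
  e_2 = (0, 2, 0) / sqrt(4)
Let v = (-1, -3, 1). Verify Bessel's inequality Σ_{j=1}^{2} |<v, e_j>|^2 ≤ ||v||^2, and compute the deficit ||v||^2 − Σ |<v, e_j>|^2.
Σ |<v, e_j>|^2 = 46/5; ||v||^2 = 11; deficit = 9/5

Write each e_j = u_j / sqrt(<u_j, u_j>) where u_j is the displayed integer vector. Then <v, e_j> = <v, u_j> / sqrt(<u_j, u_j>), so |<v, e_j>|^2 = <v, u_j>^2 / <u_j, u_j>.
Coefficients: <v, e_1> = 1/sqrt(5), <v, e_2> = -6/sqrt(4).
Square and sum: Σ |<v, e_j>|^2 = 46/5.
Compute ||v||^2 = v·v = 11.
Deficit = 11 − 46/5 = 9/5 ≥ 0, confirming Bessel's inequality. (The deficit equals ||v − Σ <v,e_j> e_j||^2, the squared distance from v to span{e_j}.)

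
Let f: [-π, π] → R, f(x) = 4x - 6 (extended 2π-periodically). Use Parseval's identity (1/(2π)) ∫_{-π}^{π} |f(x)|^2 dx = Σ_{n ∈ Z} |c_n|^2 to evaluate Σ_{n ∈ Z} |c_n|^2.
Σ |c_n|^2 = 16π^2/3 + 36

Expand and integrate term by term over [-π, π]:
  ∫ (4x)^2 dx = 16·(2π^3/3); ∫ 2·4·(-6)·x dx = 0 (odd integrand); ∫ (-6)^2 dx = 36·2π.
So (1/(2π)) ∫_{-π}^{π} (4x - 6)^2 dx = 16π^2/3 + 36 = 16π^2/3 + 36.
Parseval ⇒ Σ |c_n|^2 = 16π^2/3 + 36.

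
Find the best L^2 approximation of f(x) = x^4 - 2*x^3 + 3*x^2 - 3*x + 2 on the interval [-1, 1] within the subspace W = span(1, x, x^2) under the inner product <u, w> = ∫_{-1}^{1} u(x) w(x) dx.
g(x) = 27*x^2/7 - 21*x/5 + 67/35

The best approximation g ∈ W is the orthogonal projection of f onto W. Writing g = a_0 + a_1 x + a_2 x^2, the coefficients solve the normal equations G · a = b where
  G_{ij} = <φ_i, φ_j> and b_i = <f, φ_i>, with φ_0 = 1, φ_1 = x, φ_2 = x^2.
G =
  [2, 0, 2/3]
  [0, 2/3, 0]
  [2/3, 0, 2/5],
b = (32/5, -14/5, 296/105).
Solving gives a_0 = 67/35, a_1 = -21/5, a_2 = 27/7, so
  g(x) = 27*x^2/7 - 21*x/5 + 67/35.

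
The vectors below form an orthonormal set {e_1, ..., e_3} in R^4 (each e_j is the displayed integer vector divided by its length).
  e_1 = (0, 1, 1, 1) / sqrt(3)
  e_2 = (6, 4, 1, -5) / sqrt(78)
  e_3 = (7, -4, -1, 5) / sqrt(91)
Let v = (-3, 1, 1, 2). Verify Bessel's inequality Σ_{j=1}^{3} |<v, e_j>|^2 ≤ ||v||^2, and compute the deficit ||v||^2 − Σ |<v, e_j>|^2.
Σ |<v, e_j>|^2 = 209/14; ||v||^2 = 15; deficit = 1/14

Write each e_j = u_j / sqrt(<u_j, u_j>) where u_j is the displayed integer vector. Then <v, e_j> = <v, u_j> / sqrt(<u_j, u_j>), so |<v, e_j>|^2 = <v, u_j>^2 / <u_j, u_j>.
Coefficients: <v, e_1> = 4/sqrt(3), <v, e_2> = -23/sqrt(78), <v, e_3> = -16/sqrt(91).
Square and sum: Σ |<v, e_j>|^2 = 209/14.
Compute ||v||^2 = v·v = 15.
Deficit = 15 − 209/14 = 1/14 ≥ 0, confirming Bessel's inequality. (The deficit equals ||v − Σ <v,e_j> e_j||^2, the squared distance from v to span{e_j}.)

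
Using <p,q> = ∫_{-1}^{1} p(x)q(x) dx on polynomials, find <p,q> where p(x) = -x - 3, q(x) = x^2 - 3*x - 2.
<p,q> = 12

Expand the product: p(x)·q(x) = -x^3 + 11*x + 6.
∫_{-1}^{1} of each monomial x^k gives [2/(k+1) if k even, 0 if k odd]. Integrating term-by-term (or equivalently evaluating the antiderivative F(x) = -x^4/4 + 11*x^2/2 + 6*x at the endpoints):
  F(1) − F(−1) = 45/4 − (-3/4) = 12.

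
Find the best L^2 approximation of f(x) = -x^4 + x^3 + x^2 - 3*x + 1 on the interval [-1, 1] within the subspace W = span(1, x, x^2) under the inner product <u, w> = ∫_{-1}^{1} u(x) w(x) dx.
g(x) = x^2/7 - 12*x/5 + 38/35

The best approximation g ∈ W is the orthogonal projection of f onto W. Writing g = a_0 + a_1 x + a_2 x^2, the coefficients solve the normal equations G · a = b where
  G_{ij} = <φ_i, φ_j> and b_i = <f, φ_i>, with φ_0 = 1, φ_1 = x, φ_2 = x^2.
G =
  [2, 0, 2/3]
  [0, 2/3, 0]
  [2/3, 0, 2/5],
b = (34/15, -8/5, 82/105).
Solving gives a_0 = 38/35, a_1 = -12/5, a_2 = 1/7, so
  g(x) = x^2/7 - 12*x/5 + 38/35.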